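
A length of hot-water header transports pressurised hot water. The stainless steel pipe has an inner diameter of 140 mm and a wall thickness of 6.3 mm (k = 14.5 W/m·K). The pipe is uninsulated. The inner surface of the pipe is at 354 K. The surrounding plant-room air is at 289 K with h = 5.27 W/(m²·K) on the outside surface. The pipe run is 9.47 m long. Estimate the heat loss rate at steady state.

Q ≈ 1550 W

Radial resistances (cylindrical: R_cond = ln(r_o/r_i)/(2πkL), R_conv = 1/(h·2πrL)):
R_stainless steel pipe wall = ln(76.3/70)/(2π×14.5×9.47) = 9.988×10^-5 K/W
R_outer film = 1/(h_o·2πr_oL) = 1/(5.27×2π×0.0763×9.47) = 0.0418 K/W
R_total = 0.0419 K/W
Q = ΔT/R_total = 65/0.0419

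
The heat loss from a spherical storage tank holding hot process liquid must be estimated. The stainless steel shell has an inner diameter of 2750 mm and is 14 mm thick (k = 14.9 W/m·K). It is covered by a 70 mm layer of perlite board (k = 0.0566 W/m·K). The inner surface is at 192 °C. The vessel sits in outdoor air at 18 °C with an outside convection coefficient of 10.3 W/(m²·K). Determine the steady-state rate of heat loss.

Q ≈ 3330 W

Radial (spherical) resistances in series:
R_stainless steel shell = (1/1.375 − 1/1.389)/(4π×14.9) = 3.915×10^-5 K/W
R_perlite board = (1/1.389 − 1/1.459)/(4π×0.0566) = 0.04856 K/W
R_outer film = 1/(h·4πr_o²) = 1/(10.3×4π×1.459²) = 0.003629 K/W
R_total = 0.05223 K/W
Q = ΔT/R_total = 174/0.05223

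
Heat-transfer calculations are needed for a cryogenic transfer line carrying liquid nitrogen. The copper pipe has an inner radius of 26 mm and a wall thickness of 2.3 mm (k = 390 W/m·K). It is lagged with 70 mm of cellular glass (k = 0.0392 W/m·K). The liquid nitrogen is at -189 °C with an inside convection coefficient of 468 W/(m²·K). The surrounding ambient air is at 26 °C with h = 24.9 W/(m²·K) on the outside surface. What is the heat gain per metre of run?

Radial resistances (cylindrical: R_cond = ln(r_o/r_i)/(2πkL), R_conv = 1/(h·2πrL)):
R_inner film = 1/(h_i·2πr₁L) = 1/(468×2π×0.026×1) = 0.01308 K/W
R_copper pipe wall = ln(28.3/26)/(2π×390×1) = 3.459×10^-5 K/W
R_cellular glass = ln(98.3/28.3)/(2π×0.0392×1) = 5.055 K/W
R_outer film = 1/(h_o·2πr_oL) = 1/(24.9×2π×0.0983×1) = 0.06502 K/W
R_total = 5.134 K/W
Q = ΔT/R_total = 215/5.134

q′ ≈ 41.9 W/m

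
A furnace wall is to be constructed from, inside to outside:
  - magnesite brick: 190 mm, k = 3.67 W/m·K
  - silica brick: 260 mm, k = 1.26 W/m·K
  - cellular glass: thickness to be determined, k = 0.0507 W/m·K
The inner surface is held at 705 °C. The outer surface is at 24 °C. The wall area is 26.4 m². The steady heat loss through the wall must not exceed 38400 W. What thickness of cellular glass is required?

L ≈ 10.7 mm

Treating each layer as a thermal resistance in series:
R_magnesite brick = L/(kA) = 0.19/(3.67×26.4) = 0.001961 K/W
R_silica brick = L/(kA) = 0.26/(1.26×26.4) = 0.007816 K/W
Sum of the known resistances R_other = 0.009777 K/W
Required total resistance R_tot = ΔT/Q_allow = 681/38400 = 0.01773 K/W
R_cellular glass = R_tot − R_other = 0.007957 K/W
L = R·k·A = 0.007957×0.0507×26.4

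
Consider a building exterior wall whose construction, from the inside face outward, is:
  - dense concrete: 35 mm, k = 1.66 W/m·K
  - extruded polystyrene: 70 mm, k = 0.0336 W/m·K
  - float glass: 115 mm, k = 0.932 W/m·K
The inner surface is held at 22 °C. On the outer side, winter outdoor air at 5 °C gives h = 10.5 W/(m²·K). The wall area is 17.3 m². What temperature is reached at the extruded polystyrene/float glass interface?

Using the resistance-network approach (series):
R_dense concrete = L/(kA) = 0.035/(1.66×17.3) = 0.001219 K/W
R_extruded polystyrene = L/(kA) = 0.07/(0.0336×17.3) = 0.1204 K/W
R_float glass = L/(kA) = 0.115/(0.932×17.3) = 0.007132 K/W
R_outer film = 1/(h_o·A) = 1/(10.5×17.3) = 0.005505 K/W
R_total = 0.1343 K/W;  Q = ΔT/R_total = 17/0.1343 = 126.6 W
T_interface = T_inner − Q·ΣR(inner→interface) = 22 − 127×0.1216

T ≈ 6.6 °C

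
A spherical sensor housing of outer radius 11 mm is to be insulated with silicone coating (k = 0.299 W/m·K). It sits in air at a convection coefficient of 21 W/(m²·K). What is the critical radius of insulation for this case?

For a sphere r_cr = 2k/h = 2×0.299/21
r_cr = 28.5 mm; since the bare radius (11 mm) is below r_cr, adding a thin layer of insulation will *increase* heat loss.

r_cr ≈ 28.5 mm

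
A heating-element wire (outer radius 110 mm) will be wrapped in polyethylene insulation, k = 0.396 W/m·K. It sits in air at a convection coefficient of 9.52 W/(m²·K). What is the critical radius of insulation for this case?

r_cr ≈ 41.6 mm

For a cylinder r_cr = k/h = 0.396/9.52
r_cr = 41.6 mm; since the bare radius (110 mm) is above r_cr, any added insulation will reduce heat loss.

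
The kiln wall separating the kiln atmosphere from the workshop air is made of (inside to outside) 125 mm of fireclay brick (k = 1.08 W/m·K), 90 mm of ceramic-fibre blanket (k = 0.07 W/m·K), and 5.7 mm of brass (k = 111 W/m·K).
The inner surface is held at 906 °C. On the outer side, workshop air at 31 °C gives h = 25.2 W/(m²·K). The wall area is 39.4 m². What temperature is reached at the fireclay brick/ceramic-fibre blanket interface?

T ≈ 836 °C

Using the resistance-network approach (series):
R_fireclay brick = L/(kA) = 0.125/(1.08×39.4) = 0.002938 K/W
R_ceramic-fibre blanket = L/(kA) = 0.09/(0.07×39.4) = 0.03263 K/W
R_brass = L/(kA) = 0.0057/(111×39.4) = 1.303×10^-6 K/W
R_outer film = 1/(h_o·A) = 1/(25.2×39.4) = 0.001007 K/W
R_total = 0.03658 K/W;  Q = ΔT/R_total = 875/0.03658 = 23920 W
T_interface = T_inner − Q·ΣR(inner→interface) = 906 − 23900×0.002938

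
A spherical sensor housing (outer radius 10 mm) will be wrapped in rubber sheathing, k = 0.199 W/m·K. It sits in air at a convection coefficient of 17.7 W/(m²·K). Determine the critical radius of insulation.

For a sphere r_cr = 2k/h = 2×0.199/17.7
r_cr = 22.5 mm; since the bare radius (10 mm) is below r_cr, adding a thin layer of insulation will *increase* heat loss.

r_cr ≈ 22.5 mm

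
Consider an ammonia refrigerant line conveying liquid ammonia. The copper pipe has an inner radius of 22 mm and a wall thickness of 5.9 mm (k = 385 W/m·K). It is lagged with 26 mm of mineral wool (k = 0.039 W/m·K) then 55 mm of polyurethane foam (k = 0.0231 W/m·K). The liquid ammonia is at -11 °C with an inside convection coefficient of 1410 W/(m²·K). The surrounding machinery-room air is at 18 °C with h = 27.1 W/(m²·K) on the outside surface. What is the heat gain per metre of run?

Radial resistances (cylindrical: R_cond = ln(r_o/r_i)/(2πkL), R_conv = 1/(h·2πrL)):
R_inner film = 1/(h_i·2πr₁L) = 1/(1410×2π×0.022×1) = 0.005131 K/W
R_copper pipe wall = ln(27.9/22)/(2π×385×1) = 9.821×10^-5 K/W
R_mineral wool = ln(53.9/27.9)/(2π×0.039×1) = 2.687 K/W
R_polyurethane foam = ln(108.9/53.9)/(2π×0.0231×1) = 4.846 K/W
R_outer film = 1/(h_o·2πr_oL) = 1/(27.1×2π×0.1089×1) = 0.05393 K/W
R_total = 7.592 K/W
Q = ΔT/R_total = 29/7.592

q′ ≈ 3.82 W/m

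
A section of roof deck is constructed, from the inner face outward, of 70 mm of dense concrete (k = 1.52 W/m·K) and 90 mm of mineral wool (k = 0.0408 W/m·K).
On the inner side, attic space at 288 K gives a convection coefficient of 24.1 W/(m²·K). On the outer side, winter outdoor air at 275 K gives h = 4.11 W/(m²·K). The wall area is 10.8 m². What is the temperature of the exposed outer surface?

T ≈ 276 K

Thermal resistances in series:
R_inner film = 1/(h_i·A) = 1/(24.1×10.8) = 0.003842 K/W
R_dense concrete = L/(kA) = 0.07/(1.52×10.8) = 0.004264 K/W
R_mineral wool = L/(kA) = 0.09/(0.0408×10.8) = 0.2042 K/W
R_outer film = 1/(h_o·A) = 1/(4.11×10.8) = 0.02253 K/W
R_total = 0.2349 K/W;  Q = ΔT/R_total = 13/0.2349 = 55.35 W
T_interface = T_inner − Q·ΣR(inner→interface) = 288 − 55.3×0.2124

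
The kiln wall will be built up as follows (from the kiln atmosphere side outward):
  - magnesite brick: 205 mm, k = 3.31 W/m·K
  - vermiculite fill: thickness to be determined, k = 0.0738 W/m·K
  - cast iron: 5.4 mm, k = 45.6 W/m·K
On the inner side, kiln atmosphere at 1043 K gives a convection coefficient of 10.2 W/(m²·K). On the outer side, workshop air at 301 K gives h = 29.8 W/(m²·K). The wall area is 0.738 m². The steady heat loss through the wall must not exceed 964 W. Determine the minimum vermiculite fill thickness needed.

L ≈ 27.6 mm

Using the resistance-network approach (series):
R_inner film = 1/(h_i·A) = 1/(10.2×0.738) = 0.1328 K/W
R_magnesite brick = L/(kA) = 0.205/(3.31×0.738) = 0.08392 K/W
R_cast iron = L/(kA) = 0.0054/(45.6×0.738) = 1.605×10^-4 K/W
R_outer film = 1/(h_o·A) = 1/(29.8×0.738) = 0.04547 K/W
Sum of the known resistances R_other = 0.2624 K/W
Required total resistance R_tot = ΔT/Q_allow = 742/964 = 0.7697 K/W
R_vermiculite fill = R_tot − R_other = 0.5073 K/W
L = R·k·A = 0.5073×0.0738×0.738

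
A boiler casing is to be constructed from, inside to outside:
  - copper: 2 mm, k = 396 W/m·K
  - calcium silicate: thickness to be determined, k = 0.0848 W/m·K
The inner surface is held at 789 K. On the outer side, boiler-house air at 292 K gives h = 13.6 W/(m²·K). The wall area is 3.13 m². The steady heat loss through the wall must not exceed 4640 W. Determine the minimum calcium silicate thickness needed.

L ≈ 22.2 mm

Using the resistance-network approach (series):
R_copper = L/(kA) = 0.002/(396×3.13) = 1.614×10^-6 K/W
R_outer film = 1/(h_o·A) = 1/(13.6×3.13) = 0.02349 K/W
Sum of the known resistances R_other = 0.02349 K/W
Required total resistance R_tot = ΔT/Q_allow = 497/4640 = 0.1071 K/W
R_calcium silicate = R_tot − R_other = 0.08362 K/W
L = R·k·A = 0.08362×0.0848×3.13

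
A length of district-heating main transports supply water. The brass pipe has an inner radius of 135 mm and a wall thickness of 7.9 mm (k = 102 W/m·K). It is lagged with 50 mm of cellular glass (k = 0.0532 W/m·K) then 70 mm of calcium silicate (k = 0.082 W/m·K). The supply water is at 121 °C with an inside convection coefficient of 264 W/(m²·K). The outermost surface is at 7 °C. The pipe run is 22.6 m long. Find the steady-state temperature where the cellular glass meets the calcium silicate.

Treating each annulus and film as a series resistance:
R_inner film = 1/(h_i·2πr₁L) = 1/(264×2π×0.135×22.6) = 1.976×10^-4 K/W
R_brass pipe wall = ln(142.9/135)/(2π×102×22.6) = 3.926×10^-6 K/W
R_cellular glass = ln(192.9/142.9)/(2π×0.0532×22.6) = 0.03972 K/W
R_calcium silicate = ln(262.9/192.9)/(2π×0.082×22.6) = 0.02659 K/W
R_total = 0.06651 K/W
Q = ΔT/R_total = 114/0.06651
Q = 1710 W
T_interface = T_inner − Q·ΣR(inner→interface) = 121 − 1710×0.03992

T ≈ 52.6 °C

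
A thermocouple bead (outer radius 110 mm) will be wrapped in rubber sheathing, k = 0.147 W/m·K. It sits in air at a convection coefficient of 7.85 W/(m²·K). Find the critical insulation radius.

r_cr ≈ 37.5 mm

For a sphere r_cr = 2k/h = 2×0.147/7.85
r_cr = 37.5 mm; since the bare radius (110 mm) is above r_cr, any added insulation will reduce heat loss.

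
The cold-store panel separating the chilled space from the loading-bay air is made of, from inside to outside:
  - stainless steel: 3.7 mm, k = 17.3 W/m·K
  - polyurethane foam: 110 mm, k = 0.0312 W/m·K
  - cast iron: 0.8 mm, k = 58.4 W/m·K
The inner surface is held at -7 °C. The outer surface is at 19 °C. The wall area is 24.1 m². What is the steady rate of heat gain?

Series thermal resistances:
R_stainless steel = L/(kA) = 0.0037/(17.3×24.1) = 8.874×10^-6 K/W
R_polyurethane foam = L/(kA) = 0.11/(0.0312×24.1) = 0.1463 K/W
R_cast iron = L/(kA) = 0.0008/(58.4×24.1) = 5.684×10^-7 K/W
R_total = 0.1463 K/W
Q = ΔT / R_total = 26 / 0.1463

Q ≈ 178 W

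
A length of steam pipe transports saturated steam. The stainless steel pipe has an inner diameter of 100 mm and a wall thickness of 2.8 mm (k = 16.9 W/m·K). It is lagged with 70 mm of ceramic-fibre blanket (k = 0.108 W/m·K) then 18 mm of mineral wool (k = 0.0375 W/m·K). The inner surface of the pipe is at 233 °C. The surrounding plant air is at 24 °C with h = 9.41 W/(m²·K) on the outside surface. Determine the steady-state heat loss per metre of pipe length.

For a radial system each layer contributes R = ln(r_out/r_in)/(2πkL); films add R = 1/(hA).
R_stainless steel pipe wall = ln(52.8/50)/(2π×16.9×1) = 5.131×10^-4 K/W
R_ceramic-fibre blanket = ln(122.8/52.8)/(2π×0.108×1) = 1.244 K/W
R_mineral wool = ln(140.8/122.8)/(2π×0.0375×1) = 0.5805 K/W
R_outer film = 1/(h_o·2πr_oL) = 1/(9.41×2π×0.1408×1) = 0.1201 K/W
R_total = 1.945 K/W
Q = ΔT/R_total = 209/1.945

q′ ≈ 107 W/m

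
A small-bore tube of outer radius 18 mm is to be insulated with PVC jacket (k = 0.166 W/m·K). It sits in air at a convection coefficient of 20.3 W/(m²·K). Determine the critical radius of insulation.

For a cylinder r_cr = k/h = 0.166/20.3
r_cr = 8.18 mm; since the bare radius (18 mm) is above r_cr, any added insulation will reduce heat loss.

r_cr ≈ 8.18 mm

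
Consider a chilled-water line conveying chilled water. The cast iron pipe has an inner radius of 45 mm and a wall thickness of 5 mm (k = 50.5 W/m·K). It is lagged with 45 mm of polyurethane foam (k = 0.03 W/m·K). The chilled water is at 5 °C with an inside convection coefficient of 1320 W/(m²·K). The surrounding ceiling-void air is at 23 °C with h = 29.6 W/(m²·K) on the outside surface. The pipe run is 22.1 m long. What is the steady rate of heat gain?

Q ≈ 115 W

Treating each annulus and film as a series resistance:
R_inner film = 1/(h_i·2πr₁L) = 1/(1320×2π×0.045×22.1) = 1.212×10^-4 K/W
R_cast iron pipe wall = ln(50/45)/(2π×50.5×22.1) = 1.502×10^-5 K/W
R_polyurethane foam = ln(95/50)/(2π×0.03×22.1) = 0.1541 K/W
R_outer film = 1/(h_o·2πr_oL) = 1/(29.6×2π×0.095×22.1) = 0.002561 K/W
R_total = 0.1568 K/W
Q = ΔT/R_total = 18/0.1568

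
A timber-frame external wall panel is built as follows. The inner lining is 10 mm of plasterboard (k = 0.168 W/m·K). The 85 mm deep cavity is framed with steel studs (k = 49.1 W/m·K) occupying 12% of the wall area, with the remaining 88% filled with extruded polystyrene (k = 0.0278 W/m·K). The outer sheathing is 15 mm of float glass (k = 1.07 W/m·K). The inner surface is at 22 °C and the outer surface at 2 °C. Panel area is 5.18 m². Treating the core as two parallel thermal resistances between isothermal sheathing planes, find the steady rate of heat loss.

Q ≈ 1180 W

Sheathing layers in series; stud and cavity paths in parallel between them.
R_inner = 0.01/(0.168×5.18) = 0.01149 K/W
R_stud  = 0.085/(49.1×0.12×5.18) = 0.002785 K/W
R_cav   = 0.085/(0.0278×0.88×5.18) = 0.6708 K/W
1/R_core = 1/R_stud + 1/R_cav → R_core = 0.002773 K/W
R_outer = 0.015/(1.07×5.18) = 0.002706 K/W
R_total = 0.01697 K/W
Q = ΔT/R_total = 20/0.01697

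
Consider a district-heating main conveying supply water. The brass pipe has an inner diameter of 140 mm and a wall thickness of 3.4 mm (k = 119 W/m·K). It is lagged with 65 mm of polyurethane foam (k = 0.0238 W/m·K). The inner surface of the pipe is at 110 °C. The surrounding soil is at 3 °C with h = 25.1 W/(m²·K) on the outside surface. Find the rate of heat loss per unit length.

q′ ≈ 25 W/m

Per-layer cylindrical resistances, series-summed:
R_brass pipe wall = ln(73.4/70)/(2π×119×1) = 6.343×10^-5 K/W
R_polyurethane foam = ln(138.4/73.4)/(2π×0.0238×1) = 4.241 K/W
R_outer film = 1/(h_o·2πr_oL) = 1/(25.1×2π×0.1384×1) = 0.04582 K/W
R_total = 4.287 K/W
Q = ΔT/R_total = 107/4.287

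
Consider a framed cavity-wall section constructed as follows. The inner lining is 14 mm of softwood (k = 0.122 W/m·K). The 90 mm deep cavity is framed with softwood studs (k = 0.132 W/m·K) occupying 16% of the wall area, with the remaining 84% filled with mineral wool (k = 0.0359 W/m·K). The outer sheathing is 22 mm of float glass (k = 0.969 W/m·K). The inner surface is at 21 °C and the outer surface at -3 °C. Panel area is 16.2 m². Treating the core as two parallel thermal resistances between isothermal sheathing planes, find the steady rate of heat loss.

Q ≈ 205 W

Sheathing layers in series; stud and cavity paths in parallel between them.
R_inner = 0.014/(0.122×16.2) = 0.007084 K/W
R_stud  = 0.09/(0.132×0.16×16.2) = 0.263 K/W
R_cav   = 0.09/(0.0359×0.84×16.2) = 0.1842 K/W
1/R_core = 1/R_stud + 1/R_cav → R_core = 0.1083 K/W
R_outer = 0.022/(0.969×16.2) = 0.001401 K/W
R_total = 0.1168 K/W
Q = ΔT/R_total = 24/0.1168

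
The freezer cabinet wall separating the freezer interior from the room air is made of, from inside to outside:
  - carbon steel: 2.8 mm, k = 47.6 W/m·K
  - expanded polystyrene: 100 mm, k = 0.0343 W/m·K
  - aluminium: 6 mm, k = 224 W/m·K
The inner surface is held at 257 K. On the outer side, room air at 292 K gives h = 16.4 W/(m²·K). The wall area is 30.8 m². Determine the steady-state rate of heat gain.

Model the wall as resistances in series:
R_carbon steel = L/(kA) = 0.0028/(47.6×30.8) = 1.91×10^-6 K/W
R_expanded polystyrene = L/(kA) = 0.1/(0.0343×30.8) = 0.09466 K/W
R_aluminium = L/(kA) = 0.006/(224×30.8) = 8.697×10^-7 K/W
R_outer film = 1/(h_o·A) = 1/(16.4×30.8) = 0.00198 K/W
R_total = 0.09664 K/W
Q = ΔT / R_total = 35 / 0.09664

Q ≈ 362 W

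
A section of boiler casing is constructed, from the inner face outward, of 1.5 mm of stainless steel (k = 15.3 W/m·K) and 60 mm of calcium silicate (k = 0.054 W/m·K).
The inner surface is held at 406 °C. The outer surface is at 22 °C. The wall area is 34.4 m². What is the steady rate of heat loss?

Q ≈ 11900 W

Model the wall as resistances in series:
R_stainless steel = L/(kA) = 0.0015/(15.3×34.4) = 2.85×10^-6 K/W
R_calcium silicate = L/(kA) = 0.06/(0.054×34.4) = 0.0323 K/W
R_total = 0.0323 K/W
Q = ΔT / R_total = 384 / 0.0323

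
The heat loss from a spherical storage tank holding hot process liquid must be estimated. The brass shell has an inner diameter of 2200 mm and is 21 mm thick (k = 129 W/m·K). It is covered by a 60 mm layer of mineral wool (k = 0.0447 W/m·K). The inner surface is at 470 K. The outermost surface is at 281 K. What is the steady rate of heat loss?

For a spherical shell R = (1/r₁ − 1/r₂)/(4πk); film R = 1/(h·4πr²). In series:
R_brass shell = (1/1.1 − 1/1.121)/(4π×129) = 1.051×10^-5 K/W
R_mineral wool = (1/1.121 − 1/1.181)/(4π×0.0447) = 0.08068 K/W
R_total = 0.08069 K/W
Q = ΔT/R_total = 189/0.08069

Q ≈ 2340 W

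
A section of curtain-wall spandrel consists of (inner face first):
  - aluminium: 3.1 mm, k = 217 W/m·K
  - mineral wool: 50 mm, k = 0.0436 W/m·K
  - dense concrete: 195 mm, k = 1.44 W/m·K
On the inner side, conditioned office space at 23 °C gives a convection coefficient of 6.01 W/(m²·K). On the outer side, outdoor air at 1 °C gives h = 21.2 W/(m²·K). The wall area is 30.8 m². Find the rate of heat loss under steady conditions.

Q ≈ 453 W

Thermal resistances in series:
R_inner film = 1/(h_i·A) = 1/(6.01×30.8) = 0.005402 K/W
R_aluminium = L/(kA) = 0.0031/(217×30.8) = 4.638×10^-7 K/W
R_mineral wool = L/(kA) = 0.05/(0.0436×30.8) = 0.03723 K/W
R_dense concrete = L/(kA) = 0.195/(1.44×30.8) = 0.004397 K/W
R_outer film = 1/(h_o·A) = 1/(21.2×30.8) = 0.001531 K/W
R_total = 0.04856 K/W
Q = ΔT / R_total = 22 / 0.04856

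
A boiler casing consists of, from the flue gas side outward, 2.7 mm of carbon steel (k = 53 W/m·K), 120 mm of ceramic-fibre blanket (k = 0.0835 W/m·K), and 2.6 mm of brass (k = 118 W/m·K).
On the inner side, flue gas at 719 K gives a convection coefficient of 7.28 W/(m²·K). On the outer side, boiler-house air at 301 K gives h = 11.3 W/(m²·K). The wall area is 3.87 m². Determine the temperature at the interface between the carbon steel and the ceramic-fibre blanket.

Thermal resistances in series:
R_inner film = 1/(h_i·A) = 1/(7.28×3.87) = 0.03549 K/W
R_carbon steel = L/(kA) = 0.0027/(53×3.87) = 1.316×10^-5 K/W
R_ceramic-fibre blanket = L/(kA) = 0.12/(0.0835×3.87) = 0.3714 K/W
R_brass = L/(kA) = 0.0026/(118×3.87) = 5.694×10^-6 K/W
R_outer film = 1/(h_o·A) = 1/(11.3×3.87) = 0.02287 K/W
R_total = 0.4297 K/W;  Q = ΔT/R_total = 418/0.4297 = 972.7 W
T_interface = T_inner − Q·ΣR(inner→interface) = 719 − 973×0.03551

T ≈ 684 K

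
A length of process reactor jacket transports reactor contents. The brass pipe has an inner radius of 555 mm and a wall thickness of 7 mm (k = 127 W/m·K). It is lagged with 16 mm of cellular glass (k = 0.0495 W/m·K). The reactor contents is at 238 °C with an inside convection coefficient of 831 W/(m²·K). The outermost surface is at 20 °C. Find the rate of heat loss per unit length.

Radial resistances (cylindrical: R_cond = ln(r_o/r_i)/(2πkL), R_conv = 1/(h·2πrL)):
R_inner film = 1/(h_i·2πr₁L) = 1/(831×2π×0.555×1) = 3.451×10^-4 K/W
R_brass pipe wall = ln(562/555)/(2π×127×1) = 1.571×10^-5 K/W
R_cellular glass = ln(578/562)/(2π×0.0495×1) = 0.09026 K/W
R_total = 0.09062 K/W
Q = ΔT/R_total = 218/0.09062

q′ ≈ 2410 W/m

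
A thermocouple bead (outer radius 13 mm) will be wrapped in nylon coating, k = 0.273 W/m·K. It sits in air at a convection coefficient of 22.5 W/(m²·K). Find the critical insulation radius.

r_cr ≈ 24.3 mm

For a sphere r_cr = 2k/h = 2×0.273/22.5
r_cr = 24.3 mm; since the bare radius (13 mm) is below r_cr, adding a thin layer of insulation will *increase* heat loss.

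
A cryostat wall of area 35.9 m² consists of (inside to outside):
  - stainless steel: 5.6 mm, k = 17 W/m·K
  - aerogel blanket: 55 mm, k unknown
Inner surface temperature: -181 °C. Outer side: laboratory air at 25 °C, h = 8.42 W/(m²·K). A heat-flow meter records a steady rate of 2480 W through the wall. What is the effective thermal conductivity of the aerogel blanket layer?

k ≈ 0.0192 W/(m·K)

Model the wall as resistances in series:
R_stainless steel = L/(kA) = 0.0056/(17×35.9) = 9.176×10^-6 K/W
R_outer film = 1/(h_o·A) = 1/(8.42×35.9) = 0.003308 K/W
Sum of known resistances R_other = 0.003317 K/W
Total R = ΔT/Q = 206/2480 = 0.08306 K/W
R_aerogel blanket = R_total − R_other = 0.07975 K/W
k = L/(R·A) = 0.055/(0.07975×35.9)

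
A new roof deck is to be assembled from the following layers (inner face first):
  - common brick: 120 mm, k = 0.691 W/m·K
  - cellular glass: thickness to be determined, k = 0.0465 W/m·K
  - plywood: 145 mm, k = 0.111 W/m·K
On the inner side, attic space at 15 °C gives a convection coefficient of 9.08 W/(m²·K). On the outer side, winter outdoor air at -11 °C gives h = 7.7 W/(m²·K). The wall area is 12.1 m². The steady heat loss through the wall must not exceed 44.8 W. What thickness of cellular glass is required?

Model the wall as resistances in series:
R_inner film = 1/(h_i·A) = 1/(9.08×12.1) = 0.009102 K/W
R_common brick = L/(kA) = 0.12/(0.691×12.1) = 0.01435 K/W
R_plywood = L/(kA) = 0.145/(0.111×12.1) = 0.108 K/W
R_outer film = 1/(h_o·A) = 1/(7.7×12.1) = 0.01073 K/W
Sum of the known resistances R_other = 0.1421 K/W
Required total resistance R_tot = ΔT/Q_allow = 26/44.8 = 0.5804 K/W
R_cellular glass = R_tot − R_other = 0.4382 K/W
L = R·k·A = 0.4382×0.0465×12.1

L ≈ 247 mm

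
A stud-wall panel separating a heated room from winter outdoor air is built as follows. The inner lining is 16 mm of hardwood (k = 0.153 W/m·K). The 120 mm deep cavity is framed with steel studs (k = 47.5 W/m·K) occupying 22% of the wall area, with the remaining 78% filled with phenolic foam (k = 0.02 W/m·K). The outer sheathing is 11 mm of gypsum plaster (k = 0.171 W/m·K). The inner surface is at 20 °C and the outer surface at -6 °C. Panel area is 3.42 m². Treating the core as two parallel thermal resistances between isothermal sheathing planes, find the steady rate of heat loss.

Sheathing layers in series; stud and cavity paths in parallel between them.
R_inner = 0.016/(0.153×3.42) = 0.03058 K/W
R_stud  = 0.12/(47.5×0.22×3.42) = 0.003358 K/W
R_cav   = 0.12/(0.02×0.78×3.42) = 2.249 K/W
1/R_core = 1/R_stud + 1/R_cav → R_core = 0.003353 K/W
R_outer = 0.011/(0.171×3.42) = 0.01881 K/W
R_total = 0.05274 K/W
Q = ΔT/R_total = 26/0.05274

Q ≈ 493 W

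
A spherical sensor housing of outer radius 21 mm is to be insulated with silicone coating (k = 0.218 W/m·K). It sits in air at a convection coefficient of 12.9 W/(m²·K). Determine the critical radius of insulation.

For a sphere r_cr = 2k/h = 2×0.218/12.9
r_cr = 33.8 mm; since the bare radius (21 mm) is below r_cr, adding a thin layer of insulation will *increase* heat loss.

r_cr ≈ 33.8 mm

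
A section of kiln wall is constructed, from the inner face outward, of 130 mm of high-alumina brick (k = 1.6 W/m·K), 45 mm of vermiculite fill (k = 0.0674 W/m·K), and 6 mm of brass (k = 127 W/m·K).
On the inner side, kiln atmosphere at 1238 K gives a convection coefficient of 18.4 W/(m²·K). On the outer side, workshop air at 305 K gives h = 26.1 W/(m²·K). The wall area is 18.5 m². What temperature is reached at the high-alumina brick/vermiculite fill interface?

T ≈ 1090 K

Using the resistance-network approach (series):
R_inner film = 1/(h_i·A) = 1/(18.4×18.5) = 0.002938 K/W
R_high-alumina brick = L/(kA) = 0.13/(1.6×18.5) = 0.004392 K/W
R_vermiculite fill = L/(kA) = 0.045/(0.0674×18.5) = 0.03609 K/W
R_brass = L/(kA) = 0.006/(127×18.5) = 2.554×10^-6 K/W
R_outer film = 1/(h_o·A) = 1/(26.1×18.5) = 0.002071 K/W
R_total = 0.04549 K/W;  Q = ΔT/R_total = 933/0.04549 = 20510 W
T_interface = T_inner − Q·ΣR(inner→interface) = 1238 − 20500×0.00733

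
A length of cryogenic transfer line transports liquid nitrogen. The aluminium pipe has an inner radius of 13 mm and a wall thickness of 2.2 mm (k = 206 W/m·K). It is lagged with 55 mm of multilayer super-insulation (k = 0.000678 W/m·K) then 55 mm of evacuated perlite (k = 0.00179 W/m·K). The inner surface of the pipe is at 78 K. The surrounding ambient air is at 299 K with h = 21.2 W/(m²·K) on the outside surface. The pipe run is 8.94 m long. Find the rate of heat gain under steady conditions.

Q ≈ 4.81 W

Per-layer cylindrical resistances, series-summed:
R_aluminium pipe wall = ln(15.2/13)/(2π×206×8.94) = 1.351×10^-5 K/W
R_multilayer super-insulation = ln(70.2/15.2)/(2π×0.000678×8.94) = 40.18 K/W
R_evacuated perlite = ln(125.2/70.2)/(2π×0.00179×8.94) = 5.754 K/W
R_outer film = 1/(h_o·2πr_oL) = 1/(21.2×2π×0.1252×8.94) = 0.006707 K/W
R_total = 45.94 K/W
Q = ΔT/R_total = 221/45.94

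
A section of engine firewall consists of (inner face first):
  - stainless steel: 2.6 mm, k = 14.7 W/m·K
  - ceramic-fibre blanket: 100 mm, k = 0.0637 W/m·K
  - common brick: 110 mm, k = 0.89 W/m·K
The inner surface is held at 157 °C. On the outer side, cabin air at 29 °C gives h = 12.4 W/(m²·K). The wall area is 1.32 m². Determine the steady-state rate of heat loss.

Q ≈ 95.2 W

Using the resistance-network approach (series):
R_stainless steel = L/(kA) = 0.0026/(14.7×1.32) = 1.34×10^-4 K/W
R_ceramic-fibre blanket = L/(kA) = 0.1/(0.0637×1.32) = 1.189 K/W
R_common brick = L/(kA) = 0.11/(0.89×1.32) = 0.09363 K/W
R_outer film = 1/(h_o·A) = 1/(12.4×1.32) = 0.06109 K/W
R_total = 1.344 K/W
Q = ΔT / R_total = 128 / 1.344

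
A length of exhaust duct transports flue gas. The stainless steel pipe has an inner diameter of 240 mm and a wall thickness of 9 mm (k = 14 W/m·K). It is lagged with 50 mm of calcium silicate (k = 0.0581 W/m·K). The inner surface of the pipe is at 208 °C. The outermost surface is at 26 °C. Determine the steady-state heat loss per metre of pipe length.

q′ ≈ 203 W/m

For a radial system each layer contributes R = ln(r_out/r_in)/(2πkL); films add R = 1/(hA).
R_stainless steel pipe wall = ln(129/120)/(2π×14×1) = 8.222×10^-4 K/W
R_calcium silicate = ln(179/129)/(2π×0.0581×1) = 0.8973 K/W
R_total = 0.8982 K/W
Q = ΔT/R_total = 182/0.8982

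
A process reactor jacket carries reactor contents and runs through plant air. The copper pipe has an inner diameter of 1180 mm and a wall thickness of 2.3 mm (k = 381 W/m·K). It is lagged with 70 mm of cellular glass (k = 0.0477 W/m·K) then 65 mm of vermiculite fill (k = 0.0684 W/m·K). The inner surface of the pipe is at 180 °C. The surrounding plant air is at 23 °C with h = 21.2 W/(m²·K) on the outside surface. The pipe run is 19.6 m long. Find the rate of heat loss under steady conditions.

Q ≈ 5120 W

Radial resistances (cylindrical: R_cond = ln(r_o/r_i)/(2πkL), R_conv = 1/(h·2πrL)):
R_copper pipe wall = ln(592.3/590)/(2π×381×19.6) = 8.292×10^-8 K/W
R_cellular glass = ln(662.3/592.3)/(2π×0.0477×19.6) = 0.01902 K/W
R_vermiculite fill = ln(727.3/662.3)/(2π×0.0684×19.6) = 0.01111 K/W
R_outer film = 1/(h_o·2πr_oL) = 1/(21.2×2π×0.7273×19.6) = 5.266×10^-4 K/W
R_total = 0.03066 K/W
Q = ΔT/R_total = 157/0.03066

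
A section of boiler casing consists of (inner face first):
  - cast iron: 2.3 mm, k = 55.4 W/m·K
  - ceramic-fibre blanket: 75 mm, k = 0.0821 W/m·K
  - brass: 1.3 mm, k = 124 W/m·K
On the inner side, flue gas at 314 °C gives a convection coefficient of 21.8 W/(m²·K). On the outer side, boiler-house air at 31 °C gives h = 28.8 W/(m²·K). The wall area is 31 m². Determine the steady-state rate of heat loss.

Q ≈ 8820 W

Using the resistance-network approach (series):
R_inner film = 1/(h_i·A) = 1/(21.8×31) = 0.00148 K/W
R_cast iron = L/(kA) = 0.0023/(55.4×31) = 1.339×10^-6 K/W
R_ceramic-fibre blanket = L/(kA) = 0.075/(0.0821×31) = 0.02947 K/W
R_brass = L/(kA) = 0.0013/(124×31) = 3.382×10^-7 K/W
R_outer film = 1/(h_o·A) = 1/(28.8×31) = 0.00112 K/W
R_total = 0.03207 K/W
Q = ΔT / R_total = 283 / 0.03207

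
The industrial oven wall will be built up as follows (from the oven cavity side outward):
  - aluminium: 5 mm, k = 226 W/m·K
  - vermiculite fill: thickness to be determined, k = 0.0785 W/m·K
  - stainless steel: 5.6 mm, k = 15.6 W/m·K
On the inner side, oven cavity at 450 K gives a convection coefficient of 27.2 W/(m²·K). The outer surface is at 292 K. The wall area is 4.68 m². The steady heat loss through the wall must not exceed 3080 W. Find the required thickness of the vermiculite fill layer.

L ≈ 15.9 mm

Thermal resistances in series:
R_inner film = 1/(h_i·A) = 1/(27.2×4.68) = 0.007856 K/W
R_aluminium = L/(kA) = 0.005/(226×4.68) = 4.727×10^-6 K/W
R_stainless steel = L/(kA) = 0.0056/(15.6×4.68) = 7.67×10^-5 K/W
Sum of the known resistances R_other = 0.007937 K/W
Required total resistance R_tot = ΔT/Q_allow = 158/3080 = 0.0513 K/W
R_vermiculite fill = R_tot − R_other = 0.04336 K/W
L = R·k·A = 0.04336×0.0785×4.68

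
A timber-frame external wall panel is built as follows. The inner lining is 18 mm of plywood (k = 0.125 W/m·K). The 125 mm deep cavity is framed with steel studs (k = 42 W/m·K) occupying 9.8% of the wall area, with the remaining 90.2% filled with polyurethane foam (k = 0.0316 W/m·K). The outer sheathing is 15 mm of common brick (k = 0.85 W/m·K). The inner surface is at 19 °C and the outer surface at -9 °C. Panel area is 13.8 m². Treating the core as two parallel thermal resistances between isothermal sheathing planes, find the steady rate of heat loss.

Q ≈ 2010 W

Sheathing layers in series; stud and cavity paths in parallel between them.
R_inner = 0.018/(0.125×13.8) = 0.01043 K/W
R_stud  = 0.125/(42×0.098×13.8) = 0.002201 K/W
R_cav   = 0.125/(0.0316×0.902×13.8) = 0.3178 K/W
1/R_core = 1/R_stud + 1/R_cav → R_core = 0.002186 K/W
R_outer = 0.015/(0.85×13.8) = 0.001279 K/W
R_total = 0.0139 K/W
Q = ΔT/R_total = 28/0.0139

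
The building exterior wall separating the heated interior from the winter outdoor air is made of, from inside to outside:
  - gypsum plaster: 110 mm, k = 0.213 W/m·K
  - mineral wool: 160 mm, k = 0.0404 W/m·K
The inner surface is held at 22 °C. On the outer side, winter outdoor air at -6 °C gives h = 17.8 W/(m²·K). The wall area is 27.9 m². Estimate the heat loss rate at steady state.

Treating each layer as a thermal resistance in series:
R_gypsum plaster = L/(kA) = 0.11/(0.213×27.9) = 0.01851 K/W
R_mineral wool = L/(kA) = 0.16/(0.0404×27.9) = 0.1419 K/W
R_outer film = 1/(h_o·A) = 1/(17.8×27.9) = 0.002014 K/W
R_total = 0.1625 K/W
Q = ΔT / R_total = 28 / 0.1625

Q ≈ 172 W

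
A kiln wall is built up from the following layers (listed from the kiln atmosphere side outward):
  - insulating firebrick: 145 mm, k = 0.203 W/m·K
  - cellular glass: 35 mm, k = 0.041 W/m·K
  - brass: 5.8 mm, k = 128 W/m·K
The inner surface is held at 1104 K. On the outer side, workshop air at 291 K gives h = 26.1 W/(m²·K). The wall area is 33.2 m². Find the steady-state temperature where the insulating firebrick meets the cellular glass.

Using the resistance-network approach (series):
R_insulating firebrick = L/(kA) = 0.145/(0.203×33.2) = 0.02151 K/W
R_cellular glass = L/(kA) = 0.035/(0.041×33.2) = 0.02571 K/W
R_brass = L/(kA) = 0.0058/(128×33.2) = 1.365×10^-6 K/W
R_outer film = 1/(h_o·A) = 1/(26.1×33.2) = 0.001154 K/W
R_total = 0.04838 K/W;  Q = ΔT/R_total = 813/0.04838 = 16800 W
T_interface = T_inner − Q·ΣR(inner→interface) = 1104 − 16800×0.02151

T ≈ 742 K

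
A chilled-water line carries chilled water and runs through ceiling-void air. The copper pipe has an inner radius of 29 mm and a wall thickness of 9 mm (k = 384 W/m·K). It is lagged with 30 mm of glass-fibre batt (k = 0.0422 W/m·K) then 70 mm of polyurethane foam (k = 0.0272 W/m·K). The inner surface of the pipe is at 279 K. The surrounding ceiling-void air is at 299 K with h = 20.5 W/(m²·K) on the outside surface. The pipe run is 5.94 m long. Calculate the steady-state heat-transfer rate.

Radial resistances (cylindrical: R_cond = ln(r_o/r_i)/(2πkL), R_conv = 1/(h·2πrL)):
R_copper pipe wall = ln(38/29)/(2π×384×5.94) = 1.886×10^-5 K/W
R_glass-fibre batt = ln(68/38)/(2π×0.0422×5.94) = 0.3695 K/W
R_polyurethane foam = ln(138/68)/(2π×0.0272×5.94) = 0.6972 K/W
R_outer film = 1/(h_o·2πr_oL) = 1/(20.5×2π×0.138×5.94) = 0.009471 K/W
R_total = 1.076 K/W
Q = ΔT/R_total = 20/1.076

Q ≈ 18.6 W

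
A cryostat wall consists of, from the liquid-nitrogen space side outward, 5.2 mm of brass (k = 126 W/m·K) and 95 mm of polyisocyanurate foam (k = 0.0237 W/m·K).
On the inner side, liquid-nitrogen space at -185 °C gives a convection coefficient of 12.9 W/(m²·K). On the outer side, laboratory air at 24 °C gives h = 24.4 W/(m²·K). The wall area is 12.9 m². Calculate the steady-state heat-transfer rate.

Q ≈ 653 W

Thermal resistances in series:
R_inner film = 1/(h_i·A) = 1/(12.9×12.9) = 0.006009 K/W
R_brass = L/(kA) = 0.0052/(126×12.9) = 3.199×10^-6 K/W
R_polyisocyanurate foam = L/(kA) = 0.095/(0.0237×12.9) = 0.3107 K/W
R_outer film = 1/(h_o·A) = 1/(24.4×12.9) = 0.003177 K/W
R_total = 0.3199 K/W
Q = ΔT / R_total = 209 / 0.3199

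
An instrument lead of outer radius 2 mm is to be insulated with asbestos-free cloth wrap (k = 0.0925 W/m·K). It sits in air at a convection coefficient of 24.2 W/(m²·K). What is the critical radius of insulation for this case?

For a cylinder r_cr = k/h = 0.0925/24.2
r_cr = 3.82 mm; since the bare radius (2 mm) is below r_cr, adding a thin layer of insulation will *increase* heat loss.

r_cr ≈ 3.82 mm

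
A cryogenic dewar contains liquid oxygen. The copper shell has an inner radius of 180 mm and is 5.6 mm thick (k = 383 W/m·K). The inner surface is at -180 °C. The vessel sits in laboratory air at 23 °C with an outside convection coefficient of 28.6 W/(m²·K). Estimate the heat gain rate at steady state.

Radial (spherical) resistances in series:
R_copper shell = (1/0.18 − 1/0.1856)/(4π×383) = 3.483×10^-5 K/W
R_outer film = 1/(h·4πr_o²) = 1/(28.6×4π×0.1856²) = 0.08077 K/W
R_total = 0.08081 K/W
Q = ΔT/R_total = 203/0.08081

Q ≈ 2510 W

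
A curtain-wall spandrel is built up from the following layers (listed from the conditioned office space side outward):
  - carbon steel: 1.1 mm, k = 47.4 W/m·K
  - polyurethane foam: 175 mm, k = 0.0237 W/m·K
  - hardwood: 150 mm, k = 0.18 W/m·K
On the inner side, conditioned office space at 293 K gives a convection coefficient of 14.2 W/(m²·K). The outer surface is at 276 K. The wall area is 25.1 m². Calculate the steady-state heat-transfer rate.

Q ≈ 51.5 W

Model the wall as resistances in series:
R_inner film = 1/(h_i·A) = 1/(14.2×25.1) = 0.002806 K/W
R_carbon steel = L/(kA) = 0.0011/(47.4×25.1) = 9.246×10^-7 K/W
R_polyurethane foam = L/(kA) = 0.175/(0.0237×25.1) = 0.2942 K/W
R_hardwood = L/(kA) = 0.15/(0.18×25.1) = 0.0332 K/W
R_total = 0.3302 K/W
Q = ΔT / R_total = 17 / 0.3302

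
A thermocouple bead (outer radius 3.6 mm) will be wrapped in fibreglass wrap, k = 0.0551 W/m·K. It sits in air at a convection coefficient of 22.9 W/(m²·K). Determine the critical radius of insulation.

r_cr ≈ 4.81 mm

For a sphere r_cr = 2k/h = 2×0.0551/22.9
r_cr = 4.81 mm; since the bare radius (3.6 mm) is below r_cr, adding a thin layer of insulation will *increase* heat loss.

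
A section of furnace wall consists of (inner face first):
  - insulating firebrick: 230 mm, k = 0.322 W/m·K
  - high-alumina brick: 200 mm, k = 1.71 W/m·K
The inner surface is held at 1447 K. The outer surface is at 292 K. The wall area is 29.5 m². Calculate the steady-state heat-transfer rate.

Model the wall as resistances in series:
R_insulating firebrick = L/(kA) = 0.23/(0.322×29.5) = 0.02421 K/W
R_high-alumina brick = L/(kA) = 0.2/(1.71×29.5) = 0.003965 K/W
R_total = 0.02818 K/W
Q = ΔT / R_total = 1155 / 0.02818

Q ≈ 41000 W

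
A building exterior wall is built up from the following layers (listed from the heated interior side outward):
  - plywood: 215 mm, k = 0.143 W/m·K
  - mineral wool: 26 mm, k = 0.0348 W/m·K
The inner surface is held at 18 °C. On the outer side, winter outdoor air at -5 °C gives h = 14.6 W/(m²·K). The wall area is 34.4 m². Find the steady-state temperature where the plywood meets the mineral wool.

T ≈ 3.09 °C

Series thermal resistances:
R_plywood = L/(kA) = 0.215/(0.143×34.4) = 0.04371 K/W
R_mineral wool = L/(kA) = 0.026/(0.0348×34.4) = 0.02172 K/W
R_outer film = 1/(h_o·A) = 1/(14.6×34.4) = 0.001991 K/W
R_total = 0.06742 K/W;  Q = ΔT/R_total = 23/0.06742 = 341.2 W
T_interface = T_inner − Q·ΣR(inner→interface) = 18 − 341×0.04371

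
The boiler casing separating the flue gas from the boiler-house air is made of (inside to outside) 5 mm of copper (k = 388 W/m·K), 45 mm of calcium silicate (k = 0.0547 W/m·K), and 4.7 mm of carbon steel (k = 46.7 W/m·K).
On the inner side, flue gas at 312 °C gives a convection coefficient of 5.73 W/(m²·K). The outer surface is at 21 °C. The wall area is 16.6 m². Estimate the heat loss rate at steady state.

Thermal resistances in series:
R_inner film = 1/(h_i·A) = 1/(5.73×16.6) = 0.01051 K/W
R_copper = L/(kA) = 0.005/(388×16.6) = 7.763×10^-7 K/W
R_calcium silicate = L/(kA) = 0.045/(0.0547×16.6) = 0.04956 K/W
R_carbon steel = L/(kA) = 0.0047/(46.7×16.6) = 6.063×10^-6 K/W
R_total = 0.06008 K/W
Q = ΔT / R_total = 291 / 0.06008

Q ≈ 4840 W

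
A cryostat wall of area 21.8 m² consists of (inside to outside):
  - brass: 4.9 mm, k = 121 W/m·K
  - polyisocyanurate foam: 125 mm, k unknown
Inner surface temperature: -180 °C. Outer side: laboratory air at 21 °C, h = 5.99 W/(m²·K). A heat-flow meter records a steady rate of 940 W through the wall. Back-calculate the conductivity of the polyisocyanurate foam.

k ≈ 0.0278 W/(m·K)

Series thermal resistances:
R_brass = L/(kA) = 0.0049/(121×21.8) = 1.858×10^-6 K/W
R_outer film = 1/(h_o·A) = 1/(5.99×21.8) = 0.007658 K/W
Sum of known resistances R_other = 0.00766 K/W
Total R = ΔT/Q = 201/940 = 0.2138 K/W
R_polyisocyanurate foam = R_total − R_other = 0.2062 K/W
k = L/(R·A) = 0.125/(0.2062×21.8)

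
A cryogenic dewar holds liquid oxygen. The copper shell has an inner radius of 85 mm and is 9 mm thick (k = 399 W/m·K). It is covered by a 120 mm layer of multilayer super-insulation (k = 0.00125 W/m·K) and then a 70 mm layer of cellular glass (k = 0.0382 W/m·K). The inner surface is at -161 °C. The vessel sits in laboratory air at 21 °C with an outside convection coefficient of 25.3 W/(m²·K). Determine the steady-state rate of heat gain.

Q ≈ 0.476 W

Each spherical layer contributes R = (1/r_i − 1/r_o)/(4πk):
R_copper shell = (1/0.085 − 1/0.094)/(4π×399) = 2.247×10^-4 K/W
R_multilayer super-insulation = (1/0.094 − 1/0.214)/(4π×0.00125) = 379.8 K/W
R_cellular glass = (1/0.214 − 1/0.284)/(4π×0.0382) = 2.399 K/W
R_outer film = 1/(h·4πr_o²) = 1/(25.3×4π×0.284²) = 0.039 K/W
R_total = 382.2 K/W
Q = ΔT/R_total = 182/382.2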